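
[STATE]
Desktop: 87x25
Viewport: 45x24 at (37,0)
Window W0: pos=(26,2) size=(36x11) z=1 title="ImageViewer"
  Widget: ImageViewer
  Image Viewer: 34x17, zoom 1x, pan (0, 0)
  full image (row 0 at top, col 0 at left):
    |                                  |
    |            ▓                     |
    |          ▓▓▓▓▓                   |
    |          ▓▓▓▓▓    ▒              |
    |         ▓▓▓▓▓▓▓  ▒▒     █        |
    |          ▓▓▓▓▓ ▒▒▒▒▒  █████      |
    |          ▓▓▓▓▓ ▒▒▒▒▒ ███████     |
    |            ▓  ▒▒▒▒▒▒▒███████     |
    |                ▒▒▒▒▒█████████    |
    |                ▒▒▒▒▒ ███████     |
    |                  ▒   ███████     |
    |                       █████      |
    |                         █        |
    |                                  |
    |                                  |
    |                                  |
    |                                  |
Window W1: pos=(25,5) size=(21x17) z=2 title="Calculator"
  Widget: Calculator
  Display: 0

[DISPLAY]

                                             
                                             
━━━━━━━━━━━━━━━━━━━━━━━━┓                    
er                      ┃                    
────────────────────────┨                    
━━━━━━━━┓               ┃                    
        ┃               ┃                    
────────┨               ┃                    
       0┃▒              ┃                    
─┬───┐  ┃▒     █        ┃                    
 │ ÷ │  ┃▒▒  █████      ┃                    
─┼───┤  ┃▒▒ ███████     ┃                    
 │ × │  ┃━━━━━━━━━━━━━━━┛                    
─┼───┤  ┃                                    
 │ - │  ┃                                    
─┼───┤  ┃                                    
 │ + │  ┃                                    
─┼───┤  ┃                                    
R│ M+│  ┃                                    
─┴───┘  ┃                                    
        ┃                                    
━━━━━━━━┛                                    
                                             
                                             


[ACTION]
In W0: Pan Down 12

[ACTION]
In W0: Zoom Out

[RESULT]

                                             
                                             
━━━━━━━━━━━━━━━━━━━━━━━━┓                    
er                      ┃                    
────────────────────────┨                    
━━━━━━━━┓      █        ┃                    
        ┃               ┃                    
────────┨               ┃                    
       0┃               ┃                    
─┬───┐  ┃               ┃                    
 │ ÷ │  ┃               ┃                    
─┼───┤  ┃               ┃                    
 │ × │  ┃━━━━━━━━━━━━━━━┛                    
─┼───┤  ┃                                    
 │ - │  ┃                                    
─┼───┤  ┃                                    
 │ + │  ┃                                    
─┼───┤  ┃                                    
R│ M+│  ┃                                    
─┴───┘  ┃                                    
        ┃                                    
━━━━━━━━┛                                    
                                             
                                             


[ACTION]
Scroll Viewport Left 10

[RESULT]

                                             
                                             
━━━━━━━━━━━━━━━━━━━━━━━━━━━━━━━━━━┓          
 ImageViewer                      ┃          
──────────────────────────────────┨          
━━━━━━━━━━━━━━━━━━┓      █        ┃          
Calculator        ┃               ┃          
──────────────────┨               ┃          
                 0┃               ┃          
───┬───┬───┬───┐  ┃               ┃          
 7 │ 8 │ 9 │ ÷ │  ┃               ┃          
───┼───┼───┼───┤  ┃               ┃          
 4 │ 5 │ 6 │ × │  ┃━━━━━━━━━━━━━━━┛          
───┼───┼───┼───┤  ┃                          
 1 │ 2 │ 3 │ - │  ┃                          
───┼───┼───┼───┤  ┃                          
 0 │ . │ = │ + │  ┃                          
───┼───┼───┼───┤  ┃                          
 C │ MC│ MR│ M+│  ┃                          
───┴───┴───┴───┘  ┃                          
                  ┃                          
━━━━━━━━━━━━━━━━━━┛                          
                                             
                                             


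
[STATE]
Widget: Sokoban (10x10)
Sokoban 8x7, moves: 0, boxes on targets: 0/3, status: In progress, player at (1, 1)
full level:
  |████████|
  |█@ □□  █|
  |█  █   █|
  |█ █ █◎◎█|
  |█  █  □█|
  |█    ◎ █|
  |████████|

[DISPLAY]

████████  
█@ □□  █  
█  █   █  
█ █ █◎◎█  
█  █  □█  
█    ◎ █  
████████  
Moves: 0  
          
          


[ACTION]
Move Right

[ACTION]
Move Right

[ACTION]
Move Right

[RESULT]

████████  
█ @□□  █  
█  █   █  
█ █ █◎◎█  
█  █  □█  
█    ◎ █  
████████  
Moves: 1  
          
          


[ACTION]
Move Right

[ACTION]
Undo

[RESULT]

████████  
█@ □□  █  
█  █   █  
█ █ █◎◎█  
█  █  □█  
█    ◎ █  
████████  
Moves: 0  
          
          


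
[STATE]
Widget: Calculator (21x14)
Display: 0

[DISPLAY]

                    0
┌───┬───┬───┬───┐    
│ 7 │ 8 │ 9 │ ÷ │    
├───┼───┼───┼───┤    
│ 4 │ 5 │ 6 │ × │    
├───┼───┼───┼───┤    
│ 1 │ 2 │ 3 │ - │    
├───┼───┼───┼───┤    
│ 0 │ . │ = │ + │    
├───┼───┼───┼───┤    
│ C │ MC│ MR│ M+│    
└───┴───┴───┴───┘    
                     
                     


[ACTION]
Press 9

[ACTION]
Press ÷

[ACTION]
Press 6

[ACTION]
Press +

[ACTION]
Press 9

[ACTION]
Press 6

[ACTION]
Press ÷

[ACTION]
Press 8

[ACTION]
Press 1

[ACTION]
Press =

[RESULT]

          1.203703704
┌───┬───┬───┬───┐    
│ 7 │ 8 │ 9 │ ÷ │    
├───┼───┼───┼───┤    
│ 4 │ 5 │ 6 │ × │    
├───┼───┼───┼───┤    
│ 1 │ 2 │ 3 │ - │    
├───┼───┼───┼───┤    
│ 0 │ . │ = │ + │    
├───┼───┼───┼───┤    
│ C │ MC│ MR│ M+│    
└───┴───┴───┴───┘    
                     
                     


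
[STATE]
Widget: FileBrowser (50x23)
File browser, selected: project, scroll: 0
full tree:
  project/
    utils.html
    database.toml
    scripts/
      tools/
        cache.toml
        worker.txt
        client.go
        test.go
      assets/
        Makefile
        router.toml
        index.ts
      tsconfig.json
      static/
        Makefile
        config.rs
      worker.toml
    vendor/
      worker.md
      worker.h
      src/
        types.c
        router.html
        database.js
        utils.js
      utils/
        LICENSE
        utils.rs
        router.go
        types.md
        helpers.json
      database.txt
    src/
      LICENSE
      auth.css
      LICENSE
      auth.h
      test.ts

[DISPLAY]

> [-] project/                                    
    utils.html                                    
    database.toml                                 
    [+] scripts/                                  
    [+] vendor/                                   
    [+] src/                                      
                                                  
                                                  
                                                  
                                                  
                                                  
                                                  
                                                  
                                                  
                                                  
                                                  
                                                  
                                                  
                                                  
                                                  
                                                  
                                                  
                                                  


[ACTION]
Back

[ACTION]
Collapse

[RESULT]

> [+] project/                                    
                                                  
                                                  
                                                  
                                                  
                                                  
                                                  
                                                  
                                                  
                                                  
                                                  
                                                  
                                                  
                                                  
                                                  
                                                  
                                                  
                                                  
                                                  
                                                  
                                                  
                                                  
                                                  


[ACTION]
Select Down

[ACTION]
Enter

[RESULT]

> [-] project/                                    
    utils.html                                    
    database.toml                                 
    [+] scripts/                                  
    [+] vendor/                                   
    [+] src/                                      
                                                  
                                                  
                                                  
                                                  
                                                  
                                                  
                                                  
                                                  
                                                  
                                                  
                                                  
                                                  
                                                  
                                                  
                                                  
                                                  
                                                  


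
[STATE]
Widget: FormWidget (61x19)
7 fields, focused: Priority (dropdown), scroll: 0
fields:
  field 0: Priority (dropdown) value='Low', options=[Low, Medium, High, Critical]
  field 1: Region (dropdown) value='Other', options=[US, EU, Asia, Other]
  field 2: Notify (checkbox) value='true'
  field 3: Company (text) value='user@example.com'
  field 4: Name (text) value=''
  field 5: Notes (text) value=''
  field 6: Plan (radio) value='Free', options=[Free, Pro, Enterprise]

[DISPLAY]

> Priority:   [Low                                         ▼]
  Region:     [Other                                       ▼]
  Notify:     [x]                                            
  Company:    [user@example.com                             ]
  Name:       [                                             ]
  Notes:      [                                             ]
  Plan:       (●) Free  ( ) Pro  ( ) Enterprise              
                                                             
                                                             
                                                             
                                                             
                                                             
                                                             
                                                             
                                                             
                                                             
                                                             
                                                             
                                                             


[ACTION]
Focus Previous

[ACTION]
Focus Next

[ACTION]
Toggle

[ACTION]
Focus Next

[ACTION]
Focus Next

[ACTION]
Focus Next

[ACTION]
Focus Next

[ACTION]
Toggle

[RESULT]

  Priority:   [Low                                         ▼]
  Region:     [Other                                       ▼]
  Notify:     [x]                                            
  Company:    [user@example.com                             ]
> Name:       [                                             ]
  Notes:      [                                             ]
  Plan:       (●) Free  ( ) Pro  ( ) Enterprise              
                                                             
                                                             
                                                             
                                                             
                                                             
                                                             
                                                             
                                                             
                                                             
                                                             
                                                             
                                                             


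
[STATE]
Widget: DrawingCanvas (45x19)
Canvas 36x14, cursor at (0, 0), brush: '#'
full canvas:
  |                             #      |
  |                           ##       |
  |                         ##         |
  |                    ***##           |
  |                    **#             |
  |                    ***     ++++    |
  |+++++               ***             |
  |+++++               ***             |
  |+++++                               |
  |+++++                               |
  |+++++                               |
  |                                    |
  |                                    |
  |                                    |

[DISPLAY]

+                            #               
                           ##                
                         ##                  
                    ***##                    
                    **#                      
                    ***     ++++             
+++++               ***                      
+++++               ***                      
+++++                                        
+++++                                        
+++++                                        
                                             
                                             
                                             
                                             
                                             
                                             
                                             
                                             


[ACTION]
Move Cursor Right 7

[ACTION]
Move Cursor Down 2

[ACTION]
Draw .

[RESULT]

                             #               
                           ##                
       .                 ##                  
                    ***##                    
                    **#                      
                    ***     ++++             
+++++               ***                      
+++++               ***                      
+++++                                        
+++++                                        
+++++                                        
                                             
                                             
                                             
                                             
                                             
                                             
                                             
                                             


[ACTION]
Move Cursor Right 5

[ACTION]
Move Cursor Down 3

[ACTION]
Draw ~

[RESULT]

                             #               
                           ##                
       .                 ##                  
                    ***##                    
                    **#                      
            ~       ***     ++++             
+++++               ***                      
+++++               ***                      
+++++                                        
+++++                                        
+++++                                        
                                             
                                             
                                             
                                             
                                             
                                             
                                             
                                             


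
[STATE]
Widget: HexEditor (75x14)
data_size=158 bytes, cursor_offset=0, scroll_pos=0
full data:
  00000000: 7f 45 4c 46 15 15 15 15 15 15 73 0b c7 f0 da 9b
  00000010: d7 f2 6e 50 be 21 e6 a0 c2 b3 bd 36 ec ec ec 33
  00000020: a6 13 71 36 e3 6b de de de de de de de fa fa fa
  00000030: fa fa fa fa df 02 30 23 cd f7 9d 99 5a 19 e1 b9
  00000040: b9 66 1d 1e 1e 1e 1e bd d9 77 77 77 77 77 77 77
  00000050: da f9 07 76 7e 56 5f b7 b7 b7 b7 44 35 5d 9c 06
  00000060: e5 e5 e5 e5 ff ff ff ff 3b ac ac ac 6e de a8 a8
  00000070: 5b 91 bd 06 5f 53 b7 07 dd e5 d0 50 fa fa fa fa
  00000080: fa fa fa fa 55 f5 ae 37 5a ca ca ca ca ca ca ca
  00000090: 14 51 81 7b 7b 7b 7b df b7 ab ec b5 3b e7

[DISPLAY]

00000000  7F 45 4c 46 15 15 15 15  15 15 73 0b c7 f0 da 9b  |.ELF......s...
00000010  d7 f2 6e 50 be 21 e6 a0  c2 b3 bd 36 ec ec ec 33  |..nP.!.....6..
00000020  a6 13 71 36 e3 6b de de  de de de de de fa fa fa  |..q6.k........
00000030  fa fa fa fa df 02 30 23  cd f7 9d 99 5a 19 e1 b9  |......0#....Z.
00000040  b9 66 1d 1e 1e 1e 1e bd  d9 77 77 77 77 77 77 77  |.f.......wwwww
00000050  da f9 07 76 7e 56 5f b7  b7 b7 b7 44 35 5d 9c 06  |...v~V_....D5]
00000060  e5 e5 e5 e5 ff ff ff ff  3b ac ac ac 6e de a8 a8  |........;...n.
00000070  5b 91 bd 06 5f 53 b7 07  dd e5 d0 50 fa fa fa fa  |[..._S.....P..
00000080  fa fa fa fa 55 f5 ae 37  5a ca ca ca ca ca ca ca  |....U..7Z.....
00000090  14 51 81 7b 7b 7b 7b df  b7 ab ec b5 3b e7        |.Q.{{{{.....;.
                                                                           
                                                                           
                                                                           
                                                                           


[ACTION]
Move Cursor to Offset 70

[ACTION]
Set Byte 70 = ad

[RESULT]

00000000  7f 45 4c 46 15 15 15 15  15 15 73 0b c7 f0 da 9b  |.ELF......s...
00000010  d7 f2 6e 50 be 21 e6 a0  c2 b3 bd 36 ec ec ec 33  |..nP.!.....6..
00000020  a6 13 71 36 e3 6b de de  de de de de de fa fa fa  |..q6.k........
00000030  fa fa fa fa df 02 30 23  cd f7 9d 99 5a 19 e1 b9  |......0#....Z.
00000040  b9 66 1d 1e 1e 1e AD bd  d9 77 77 77 77 77 77 77  |.f.......wwwww
00000050  da f9 07 76 7e 56 5f b7  b7 b7 b7 44 35 5d 9c 06  |...v~V_....D5]
00000060  e5 e5 e5 e5 ff ff ff ff  3b ac ac ac 6e de a8 a8  |........;...n.
00000070  5b 91 bd 06 5f 53 b7 07  dd e5 d0 50 fa fa fa fa  |[..._S.....P..
00000080  fa fa fa fa 55 f5 ae 37  5a ca ca ca ca ca ca ca  |....U..7Z.....
00000090  14 51 81 7b 7b 7b 7b df  b7 ab ec b5 3b e7        |.Q.{{{{.....;.
                                                                           
                                                                           
                                                                           
                                                                           


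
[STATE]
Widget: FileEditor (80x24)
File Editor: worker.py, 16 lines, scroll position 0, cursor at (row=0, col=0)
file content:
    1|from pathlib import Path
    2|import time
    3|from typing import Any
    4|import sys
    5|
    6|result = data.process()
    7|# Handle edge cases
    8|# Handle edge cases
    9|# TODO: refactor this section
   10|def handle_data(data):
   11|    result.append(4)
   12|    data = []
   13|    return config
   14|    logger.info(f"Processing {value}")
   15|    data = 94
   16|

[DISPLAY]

█rom pathlib import Path                                                       ▲
import time                                                                    █
from typing import Any                                                         ░
import sys                                                                     ░
                                                                               ░
result = data.process()                                                        ░
# Handle edge cases                                                            ░
# Handle edge cases                                                            ░
# TODO: refactor this section                                                  ░
def handle_data(data):                                                         ░
    result.append(4)                                                           ░
    data = []                                                                  ░
    return config                                                              ░
    logger.info(f"Processing {value}")                                         ░
    data = 94                                                                  ░
                                                                               ░
                                                                               ░
                                                                               ░
                                                                               ░
                                                                               ░
                                                                               ░
                                                                               ░
                                                                               ░
                                                                               ▼


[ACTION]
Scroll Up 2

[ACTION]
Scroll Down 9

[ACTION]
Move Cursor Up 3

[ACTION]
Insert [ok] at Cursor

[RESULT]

ok█rom pathlib import Path                                                     ▲
import time                                                                    █
from typing import Any                                                         ░
import sys                                                                     ░
                                                                               ░
result = data.process()                                                        ░
# Handle edge cases                                                            ░
# Handle edge cases                                                            ░
# TODO: refactor this section                                                  ░
def handle_data(data):                                                         ░
    result.append(4)                                                           ░
    data = []                                                                  ░
    return config                                                              ░
    logger.info(f"Processing {value}")                                         ░
    data = 94                                                                  ░
                                                                               ░
                                                                               ░
                                                                               ░
                                                                               ░
                                                                               ░
                                                                               ░
                                                                               ░
                                                                               ░
                                                                               ▼


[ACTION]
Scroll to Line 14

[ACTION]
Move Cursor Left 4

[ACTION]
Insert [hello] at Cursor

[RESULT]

hello█kfrom pathlib import Path                                                ▲
import time                                                                    █
from typing import Any                                                         ░
import sys                                                                     ░
                                                                               ░
result = data.process()                                                        ░
# Handle edge cases                                                            ░
# Handle edge cases                                                            ░
# TODO: refactor this section                                                  ░
def handle_data(data):                                                         ░
    result.append(4)                                                           ░
    data = []                                                                  ░
    return config                                                              ░
    logger.info(f"Processing {value}")                                         ░
    data = 94                                                                  ░
                                                                               ░
                                                                               ░
                                                                               ░
                                                                               ░
                                                                               ░
                                                                               ░
                                                                               ░
                                                                               ░
                                                                               ▼


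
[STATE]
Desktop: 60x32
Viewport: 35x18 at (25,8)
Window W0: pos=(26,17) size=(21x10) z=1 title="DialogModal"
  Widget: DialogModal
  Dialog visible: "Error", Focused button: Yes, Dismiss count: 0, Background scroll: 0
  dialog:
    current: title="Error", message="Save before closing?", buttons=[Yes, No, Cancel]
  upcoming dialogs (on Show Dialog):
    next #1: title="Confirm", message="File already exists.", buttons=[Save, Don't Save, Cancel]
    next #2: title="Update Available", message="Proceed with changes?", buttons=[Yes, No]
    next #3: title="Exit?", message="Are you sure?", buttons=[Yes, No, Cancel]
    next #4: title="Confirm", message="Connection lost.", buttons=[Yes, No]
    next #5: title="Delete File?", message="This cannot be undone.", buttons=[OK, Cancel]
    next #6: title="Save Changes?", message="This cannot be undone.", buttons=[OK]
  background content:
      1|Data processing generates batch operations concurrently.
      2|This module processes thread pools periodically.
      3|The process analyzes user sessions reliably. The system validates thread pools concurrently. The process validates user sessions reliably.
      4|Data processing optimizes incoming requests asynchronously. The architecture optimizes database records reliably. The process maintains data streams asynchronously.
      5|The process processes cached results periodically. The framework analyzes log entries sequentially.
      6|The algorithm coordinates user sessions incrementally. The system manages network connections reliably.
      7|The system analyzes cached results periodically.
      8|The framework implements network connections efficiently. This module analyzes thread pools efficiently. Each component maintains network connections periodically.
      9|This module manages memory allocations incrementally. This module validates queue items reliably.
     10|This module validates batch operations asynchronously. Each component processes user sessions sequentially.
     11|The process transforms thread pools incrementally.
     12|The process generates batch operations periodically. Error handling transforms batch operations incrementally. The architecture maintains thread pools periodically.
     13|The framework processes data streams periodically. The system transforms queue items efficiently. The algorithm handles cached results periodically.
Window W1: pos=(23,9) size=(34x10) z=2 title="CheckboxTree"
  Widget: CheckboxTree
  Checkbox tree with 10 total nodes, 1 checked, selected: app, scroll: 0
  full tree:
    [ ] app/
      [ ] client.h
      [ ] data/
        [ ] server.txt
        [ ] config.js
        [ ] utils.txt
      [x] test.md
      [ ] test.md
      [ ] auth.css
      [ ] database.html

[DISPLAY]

                                   
━━━━━━━━━━━━━━━━━━━━━━━━━━━━━━━┓   
CheckboxTree                   ┃   
───────────────────────────────┨   
[-] app/                       ┃   
  [ ] client.h                 ┃   
  [ ] data/                    ┃   
    [ ] server.txt             ┃   
    [ ] config.js              ┃   
    [ ] utils.txt              ┃   
━━━━━━━━━━━━━━━━━━━━━━━━━━━━━━━┛   
 ┠───────────────────┨             
 ┃Da┌─────────────┐en┃             
 ┃Th│    Error    │ss┃             
 ┃Th│Save before c│ze┃             
 ┃Da│[Yes]  No   C│pt┃             
 ┃Th└─────────────┘ss┃             
 ┃The algorithm coord┃             


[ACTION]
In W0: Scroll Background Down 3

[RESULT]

                                   
━━━━━━━━━━━━━━━━━━━━━━━━━━━━━━━┓   
CheckboxTree                   ┃   
───────────────────────────────┨   
[-] app/                       ┃   
  [ ] client.h                 ┃   
  [ ] data/                    ┃   
    [ ] server.txt             ┃   
    [ ] config.js              ┃   
    [ ] utils.txt              ┃   
━━━━━━━━━━━━━━━━━━━━━━━━━━━━━━━┛   
 ┠───────────────────┨             
 ┃Da┌─────────────┐pt┃             
 ┃Th│    Error    │ss┃             
 ┃Th│Save before c│rd┃             
 ┃Th│[Yes]  No   C│es┃             
 ┃Th└─────────────┘le┃             
 ┃This module manages┃             


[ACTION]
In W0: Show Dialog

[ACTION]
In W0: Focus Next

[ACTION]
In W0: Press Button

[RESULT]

                                   
━━━━━━━━━━━━━━━━━━━━━━━━━━━━━━━┓   
CheckboxTree                   ┃   
───────────────────────────────┨   
[-] app/                       ┃   
  [ ] client.h                 ┃   
  [ ] data/                    ┃   
    [ ] server.txt             ┃   
    [ ] config.js              ┃   
    [ ] utils.txt              ┃   
━━━━━━━━━━━━━━━━━━━━━━━━━━━━━━━┛   
 ┠───────────────────┨             
 ┃Data processing opt┃             
 ┃The process process┃             
 ┃The algorithm coord┃             
 ┃The system analyzes┃             
 ┃The framework imple┃             
 ┃This module manages┃             


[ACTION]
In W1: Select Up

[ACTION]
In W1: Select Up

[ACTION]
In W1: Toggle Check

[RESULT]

                                   
━━━━━━━━━━━━━━━━━━━━━━━━━━━━━━━┓   
CheckboxTree                   ┃   
───────────────────────────────┨   
[x] app/                       ┃   
  [x] client.h                 ┃   
  [x] data/                    ┃   
    [x] server.txt             ┃   
    [x] config.js              ┃   
    [x] utils.txt              ┃   
━━━━━━━━━━━━━━━━━━━━━━━━━━━━━━━┛   
 ┠───────────────────┨             
 ┃Data processing opt┃             
 ┃The process process┃             
 ┃The algorithm coord┃             
 ┃The system analyzes┃             
 ┃The framework imple┃             
 ┃This module manages┃             


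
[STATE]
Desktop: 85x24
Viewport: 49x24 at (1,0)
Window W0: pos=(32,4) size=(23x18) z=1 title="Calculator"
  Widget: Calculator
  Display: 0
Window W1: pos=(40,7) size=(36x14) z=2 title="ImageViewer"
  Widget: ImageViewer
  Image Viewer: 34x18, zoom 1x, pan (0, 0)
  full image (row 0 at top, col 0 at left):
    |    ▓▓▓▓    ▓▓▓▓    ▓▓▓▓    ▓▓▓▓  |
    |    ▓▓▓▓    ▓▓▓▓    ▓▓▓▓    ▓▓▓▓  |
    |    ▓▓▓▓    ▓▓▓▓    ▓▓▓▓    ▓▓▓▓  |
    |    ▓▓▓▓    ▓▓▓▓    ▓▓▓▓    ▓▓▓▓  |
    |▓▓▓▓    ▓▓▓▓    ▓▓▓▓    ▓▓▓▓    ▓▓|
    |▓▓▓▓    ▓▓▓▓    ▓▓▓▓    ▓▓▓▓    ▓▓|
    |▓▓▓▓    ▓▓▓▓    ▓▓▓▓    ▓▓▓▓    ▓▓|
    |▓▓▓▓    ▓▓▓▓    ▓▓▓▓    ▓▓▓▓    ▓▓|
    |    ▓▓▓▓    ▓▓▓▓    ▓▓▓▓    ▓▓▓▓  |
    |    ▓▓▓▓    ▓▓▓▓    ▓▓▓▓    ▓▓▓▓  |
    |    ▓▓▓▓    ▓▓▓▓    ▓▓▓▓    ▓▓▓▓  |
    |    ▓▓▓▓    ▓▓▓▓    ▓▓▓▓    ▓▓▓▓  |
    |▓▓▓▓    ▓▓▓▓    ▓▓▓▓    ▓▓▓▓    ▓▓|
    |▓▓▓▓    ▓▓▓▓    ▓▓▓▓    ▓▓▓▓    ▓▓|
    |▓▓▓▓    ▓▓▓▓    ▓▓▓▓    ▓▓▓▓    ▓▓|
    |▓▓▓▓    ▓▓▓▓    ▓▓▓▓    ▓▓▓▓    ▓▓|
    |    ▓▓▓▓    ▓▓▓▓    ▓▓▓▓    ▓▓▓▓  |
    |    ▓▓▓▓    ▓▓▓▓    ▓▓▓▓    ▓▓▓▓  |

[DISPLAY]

                                                 
                                                 
                                                 
                                                 
                               ┏━━━━━━━━━━━━━━━━━
                               ┃ Calculator      
                               ┠─────────────────
                               ┃       ┏━━━━━━━━━
                               ┃┌───┬──┃ ImageVie
                               ┃│ 7 │ 8┠─────────
                               ┃├───┼──┃    ▓▓▓▓ 
                               ┃│ 4 │ 5┃    ▓▓▓▓ 
                               ┃├───┼──┃    ▓▓▓▓ 
                               ┃│ 1 │ 2┃    ▓▓▓▓ 
                               ┃├───┼──┃▓▓▓▓    ▓
                               ┃│ 0 │ .┃▓▓▓▓    ▓
                               ┃├───┼──┃▓▓▓▓    ▓
                               ┃│ C │ M┃▓▓▓▓    ▓
                               ┃└───┴──┃    ▓▓▓▓ 
                               ┃       ┃    ▓▓▓▓ 
                               ┃       ┗━━━━━━━━━
                               ┗━━━━━━━━━━━━━━━━━
                                                 
                                                 


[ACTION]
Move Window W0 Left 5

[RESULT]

                                                 
                                                 
                                                 
                                                 
                          ┏━━━━━━━━━━━━━━━━━━━━━┓
                          ┃ Calculator          ┃
                          ┠─────────────────────┨
                          ┃            ┏━━━━━━━━━
                          ┃┌───┬───┬───┃ ImageVie
                          ┃│ 7 │ 8 │ 9 ┠─────────
                          ┃├───┼───┼───┃    ▓▓▓▓ 
                          ┃│ 4 │ 5 │ 6 ┃    ▓▓▓▓ 
                          ┃├───┼───┼───┃    ▓▓▓▓ 
                          ┃│ 1 │ 2 │ 3 ┃    ▓▓▓▓ 
                          ┃├───┼───┼───┃▓▓▓▓    ▓
                          ┃│ 0 │ . │ = ┃▓▓▓▓    ▓
                          ┃├───┼───┼───┃▓▓▓▓    ▓
                          ┃│ C │ MC│ MR┃▓▓▓▓    ▓
                          ┃└───┴───┴───┃    ▓▓▓▓ 
                          ┃            ┃    ▓▓▓▓ 
                          ┃            ┗━━━━━━━━━
                          ┗━━━━━━━━━━━━━━━━━━━━━┛
                                                 
                                                 


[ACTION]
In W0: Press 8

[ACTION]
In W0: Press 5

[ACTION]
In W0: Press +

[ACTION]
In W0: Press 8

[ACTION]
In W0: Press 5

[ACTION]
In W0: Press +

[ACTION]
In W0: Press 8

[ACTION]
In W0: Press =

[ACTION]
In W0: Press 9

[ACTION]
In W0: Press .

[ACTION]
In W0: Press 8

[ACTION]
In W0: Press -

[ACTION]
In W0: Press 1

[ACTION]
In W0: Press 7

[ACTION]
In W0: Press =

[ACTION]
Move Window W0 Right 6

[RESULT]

                                                 
                                                 
                                                 
                                                 
                                ┏━━━━━━━━━━━━━━━━
                                ┃ Calculator     
                                ┠────────────────
                                ┃      ┏━━━━━━━━━
                                ┃┌───┬─┃ ImageVie
                                ┃│ 7 │ ┠─────────
                                ┃├───┼─┃    ▓▓▓▓ 
                                ┃│ 4 │ ┃    ▓▓▓▓ 
                                ┃├───┼─┃    ▓▓▓▓ 
                                ┃│ 1 │ ┃    ▓▓▓▓ 
                                ┃├───┼─┃▓▓▓▓    ▓
                                ┃│ 0 │ ┃▓▓▓▓    ▓
                                ┃├───┼─┃▓▓▓▓    ▓
                                ┃│ C │ ┃▓▓▓▓    ▓
                                ┃└───┴─┃    ▓▓▓▓ 
                                ┃      ┃    ▓▓▓▓ 
                                ┃      ┗━━━━━━━━━
                                ┗━━━━━━━━━━━━━━━━
                                                 
                                                 
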